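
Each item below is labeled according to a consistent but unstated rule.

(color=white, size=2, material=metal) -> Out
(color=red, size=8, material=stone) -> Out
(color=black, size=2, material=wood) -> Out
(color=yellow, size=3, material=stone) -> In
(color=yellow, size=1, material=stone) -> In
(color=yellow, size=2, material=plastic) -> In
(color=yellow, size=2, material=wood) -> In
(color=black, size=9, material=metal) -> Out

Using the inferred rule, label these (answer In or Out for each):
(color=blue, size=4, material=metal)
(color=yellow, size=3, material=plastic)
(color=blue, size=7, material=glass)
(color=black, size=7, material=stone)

Out, In, Out, Out

The distinguishing property — color is yellow — holds for all the 'In' cases and none of the 'Out' cases.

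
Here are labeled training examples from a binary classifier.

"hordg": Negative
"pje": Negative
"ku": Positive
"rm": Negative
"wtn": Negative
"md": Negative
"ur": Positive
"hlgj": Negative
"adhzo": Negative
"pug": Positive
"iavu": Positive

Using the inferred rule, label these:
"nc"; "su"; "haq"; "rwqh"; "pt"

Negative, Positive, Negative, Negative, Negative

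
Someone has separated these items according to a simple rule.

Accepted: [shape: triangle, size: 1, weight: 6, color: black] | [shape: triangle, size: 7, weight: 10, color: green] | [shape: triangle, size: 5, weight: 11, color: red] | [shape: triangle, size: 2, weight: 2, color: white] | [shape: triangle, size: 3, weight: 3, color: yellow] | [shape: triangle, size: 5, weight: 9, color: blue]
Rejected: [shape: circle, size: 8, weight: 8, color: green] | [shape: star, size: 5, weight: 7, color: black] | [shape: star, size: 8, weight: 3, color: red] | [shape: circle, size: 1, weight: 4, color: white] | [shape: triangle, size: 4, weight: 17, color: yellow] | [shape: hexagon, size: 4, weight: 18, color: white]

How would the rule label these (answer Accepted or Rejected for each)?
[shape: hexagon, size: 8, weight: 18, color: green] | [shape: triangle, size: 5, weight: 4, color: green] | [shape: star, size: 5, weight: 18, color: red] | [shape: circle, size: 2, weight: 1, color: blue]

The classifier is using: shape is triangle AND weight ≤ 11.
[shape: hexagon, size: 8, weight: 18, color: green]: shape is hexagon, weight = 18, does not pass → Rejected. [shape: triangle, size: 5, weight: 4, color: green]: shape is triangle, weight = 4, has this property → Accepted. [shape: star, size: 5, weight: 18, color: red]: shape is star, weight = 18, does not pass → Rejected. [shape: circle, size: 2, weight: 1, color: blue]: shape is circle, weight = 1, does not pass → Rejected.

Rejected, Accepted, Rejected, Rejected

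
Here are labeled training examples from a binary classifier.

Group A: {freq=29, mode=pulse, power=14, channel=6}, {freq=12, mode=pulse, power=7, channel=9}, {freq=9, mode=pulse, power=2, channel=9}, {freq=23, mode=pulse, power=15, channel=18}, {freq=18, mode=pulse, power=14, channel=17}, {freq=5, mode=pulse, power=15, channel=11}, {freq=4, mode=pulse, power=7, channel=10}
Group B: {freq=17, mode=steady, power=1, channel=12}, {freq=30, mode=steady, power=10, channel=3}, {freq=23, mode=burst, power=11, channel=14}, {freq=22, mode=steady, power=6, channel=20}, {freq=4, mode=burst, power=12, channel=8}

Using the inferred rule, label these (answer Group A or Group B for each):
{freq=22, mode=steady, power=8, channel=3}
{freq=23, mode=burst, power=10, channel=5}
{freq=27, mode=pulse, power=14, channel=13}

Group B, Group B, Group A

Comparing the two groups points to one rule — mode is pulse.
{freq=22, mode=steady, power=8, channel=3}: mode is steady — fails the rule, so Group B.
{freq=23, mode=burst, power=10, channel=5}: mode is burst — fails the rule, so Group B.
{freq=27, mode=pulse, power=14, channel=13}: mode is pulse — checks out, so Group A.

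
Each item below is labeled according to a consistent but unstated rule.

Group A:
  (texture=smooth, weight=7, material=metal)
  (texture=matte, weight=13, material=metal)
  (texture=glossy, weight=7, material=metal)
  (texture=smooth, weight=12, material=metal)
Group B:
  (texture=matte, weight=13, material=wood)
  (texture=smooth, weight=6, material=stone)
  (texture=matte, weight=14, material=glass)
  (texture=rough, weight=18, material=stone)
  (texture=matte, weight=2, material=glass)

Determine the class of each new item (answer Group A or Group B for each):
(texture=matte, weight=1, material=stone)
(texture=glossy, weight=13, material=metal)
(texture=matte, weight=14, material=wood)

'Group A' ⟺ material is metal.
(texture=matte, weight=1, material=stone) → material is stone → Group B. (texture=glossy, weight=13, material=metal) → material is metal → Group A. (texture=matte, weight=14, material=wood) → material is wood → Group B.

Group B, Group A, Group B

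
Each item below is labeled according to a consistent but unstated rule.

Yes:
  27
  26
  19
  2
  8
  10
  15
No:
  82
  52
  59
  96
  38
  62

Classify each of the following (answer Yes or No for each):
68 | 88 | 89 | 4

No, No, No, Yes

One predicate separates the groups cleanly: at most 27.
68 → 68 > 27 → No. 88 → 88 > 27 → No. 89 → 89 > 27 → No. 4 → 4 ≤ 27 → Yes.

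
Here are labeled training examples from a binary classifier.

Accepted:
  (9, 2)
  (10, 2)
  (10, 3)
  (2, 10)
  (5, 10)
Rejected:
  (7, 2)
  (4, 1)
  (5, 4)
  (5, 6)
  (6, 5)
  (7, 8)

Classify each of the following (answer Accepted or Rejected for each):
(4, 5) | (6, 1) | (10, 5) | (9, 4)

The simplest hypothesis consistent with all the labels is: max ≥ 9.
(4, 5): Rejected (max 5). (6, 1): Rejected (max 6). (10, 5): Accepted (max 10). (9, 4): Accepted (max 9).

Rejected, Rejected, Accepted, Accepted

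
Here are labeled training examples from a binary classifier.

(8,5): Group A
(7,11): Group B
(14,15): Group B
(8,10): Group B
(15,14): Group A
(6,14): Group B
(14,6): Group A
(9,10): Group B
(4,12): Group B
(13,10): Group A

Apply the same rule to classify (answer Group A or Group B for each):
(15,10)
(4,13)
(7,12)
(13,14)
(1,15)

Group A, Group B, Group B, Group B, Group B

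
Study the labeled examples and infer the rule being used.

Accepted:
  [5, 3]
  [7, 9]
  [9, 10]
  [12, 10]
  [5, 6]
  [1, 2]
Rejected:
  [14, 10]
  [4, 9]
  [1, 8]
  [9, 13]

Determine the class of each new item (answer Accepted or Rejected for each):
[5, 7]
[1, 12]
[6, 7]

Accepted, Rejected, Accepted

The classifier is using: |first − second| ≤ 2.
[5, 7] — |5−7| = 2, hence Accepted.
[1, 12] — |1−12| = 11, hence Rejected.
[6, 7] — |6−7| = 1, hence Accepted.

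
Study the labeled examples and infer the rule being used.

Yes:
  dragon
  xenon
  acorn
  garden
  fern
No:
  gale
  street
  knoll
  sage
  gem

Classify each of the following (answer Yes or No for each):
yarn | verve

Yes, No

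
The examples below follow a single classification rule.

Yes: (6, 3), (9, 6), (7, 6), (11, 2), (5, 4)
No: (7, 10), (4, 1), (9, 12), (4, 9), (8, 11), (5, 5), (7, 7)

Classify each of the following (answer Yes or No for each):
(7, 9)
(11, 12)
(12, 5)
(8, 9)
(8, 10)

No, No, Yes, No, No

The common property of the 'Yes' items is: first > second AND sum ≥ 9. No 'No' item has it.
(7, 9) → 7 < 9, 7+9 = 16 → No. (11, 12) → 11 < 12, 11+12 = 23 → No. (12, 5) → 12 > 5, 12+5 = 17 → Yes. (8, 9) → 8 < 9, 8+9 = 17 → No. (8, 10) → 8 < 10, 8+10 = 18 → No.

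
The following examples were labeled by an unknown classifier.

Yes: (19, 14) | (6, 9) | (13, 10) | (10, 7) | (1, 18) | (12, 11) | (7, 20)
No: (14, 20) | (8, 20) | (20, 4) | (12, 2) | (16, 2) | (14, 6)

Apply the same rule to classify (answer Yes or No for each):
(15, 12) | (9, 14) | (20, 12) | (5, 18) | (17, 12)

Checking candidate rules against both groups, what survives is: sum is odd.
Yes: (15, 12), since 15+12 = 27.
Yes: (9, 14), since 9+14 = 23.
No: (20, 12), since 20+12 = 32.
Yes: (5, 18), since 5+18 = 23.
Yes: (17, 12), since 17+12 = 29.

Yes, Yes, No, Yes, Yes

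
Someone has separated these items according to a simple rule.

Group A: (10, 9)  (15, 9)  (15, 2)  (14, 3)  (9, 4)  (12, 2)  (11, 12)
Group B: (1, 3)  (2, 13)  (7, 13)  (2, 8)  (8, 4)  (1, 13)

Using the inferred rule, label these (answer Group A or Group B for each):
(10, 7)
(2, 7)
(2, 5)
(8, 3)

Every 'Group A' example satisfies: first ≥ 9. None of the 'Group B' examples do.

Group A, Group B, Group B, Group B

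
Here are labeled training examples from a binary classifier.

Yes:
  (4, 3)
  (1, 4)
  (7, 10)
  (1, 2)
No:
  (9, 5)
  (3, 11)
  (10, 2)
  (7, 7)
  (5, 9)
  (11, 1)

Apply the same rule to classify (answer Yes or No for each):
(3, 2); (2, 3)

Yes, Yes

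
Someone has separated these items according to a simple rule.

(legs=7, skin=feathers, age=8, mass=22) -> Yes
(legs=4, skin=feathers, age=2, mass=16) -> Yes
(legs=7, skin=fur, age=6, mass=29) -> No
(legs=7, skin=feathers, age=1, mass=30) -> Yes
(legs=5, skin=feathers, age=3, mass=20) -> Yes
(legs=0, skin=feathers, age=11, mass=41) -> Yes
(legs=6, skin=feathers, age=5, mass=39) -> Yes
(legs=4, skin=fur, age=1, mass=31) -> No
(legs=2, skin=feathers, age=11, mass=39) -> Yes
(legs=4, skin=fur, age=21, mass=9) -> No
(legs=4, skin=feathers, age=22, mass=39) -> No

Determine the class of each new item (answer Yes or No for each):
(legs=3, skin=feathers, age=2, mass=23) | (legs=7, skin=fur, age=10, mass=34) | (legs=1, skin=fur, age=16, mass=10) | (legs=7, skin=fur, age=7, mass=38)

Yes, No, No, No

A rule that fits every label: skin is feathers AND age ≤ 11 — true of each 'Yes' example, false of each 'No' one.
(legs=3, skin=feathers, age=2, mass=23): skin is feathers, age = 2 — passes, so Yes.
(legs=7, skin=fur, age=10, mass=34): skin is fur, age = 10 — fails the rule, so No.
(legs=1, skin=fur, age=16, mass=10): skin is fur, age = 16 — fails the rule, so No.
(legs=7, skin=fur, age=7, mass=38): skin is fur, age = 7 — fails the rule, so No.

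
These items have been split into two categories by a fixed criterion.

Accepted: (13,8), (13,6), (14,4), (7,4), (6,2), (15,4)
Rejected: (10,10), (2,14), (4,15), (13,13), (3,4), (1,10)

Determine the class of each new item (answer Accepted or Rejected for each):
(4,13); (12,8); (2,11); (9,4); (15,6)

Rejected, Accepted, Rejected, Accepted, Accepted

Every 'Accepted' example satisfies: first > second. None of the 'Rejected' examples do.
Rejected: (4,13), since 4 < 13. Accepted: (12,8), since 12 > 8. Rejected: (2,11), since 2 < 11. Accepted: (9,4), since 9 > 4. Accepted: (15,6), since 15 > 6.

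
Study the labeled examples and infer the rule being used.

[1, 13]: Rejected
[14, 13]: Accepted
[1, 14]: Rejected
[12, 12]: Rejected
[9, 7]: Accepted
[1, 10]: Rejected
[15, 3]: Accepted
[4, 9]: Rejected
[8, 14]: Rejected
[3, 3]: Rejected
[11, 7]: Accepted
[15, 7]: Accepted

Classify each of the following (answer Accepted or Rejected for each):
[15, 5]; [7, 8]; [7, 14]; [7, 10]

Accepted, Rejected, Rejected, Rejected

The rule appears to be: first > second.
[15, 5] — 15 > 5, hence Accepted.
[7, 8] — 7 < 8, hence Rejected.
[7, 14] — 7 < 14, hence Rejected.
[7, 10] — 7 < 10, hence Rejected.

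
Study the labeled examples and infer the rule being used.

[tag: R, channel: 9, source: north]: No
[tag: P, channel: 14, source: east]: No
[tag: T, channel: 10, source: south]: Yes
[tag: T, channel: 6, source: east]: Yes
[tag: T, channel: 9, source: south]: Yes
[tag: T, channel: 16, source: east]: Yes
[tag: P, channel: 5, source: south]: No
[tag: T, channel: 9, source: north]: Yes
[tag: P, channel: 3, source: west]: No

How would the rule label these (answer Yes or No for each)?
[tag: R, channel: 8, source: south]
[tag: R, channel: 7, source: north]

The rule appears to be: tag is T.
[tag: R, channel: 8, source: south] — tag is R, hence No. [tag: R, channel: 7, source: north] — tag is R, hence No.

No, No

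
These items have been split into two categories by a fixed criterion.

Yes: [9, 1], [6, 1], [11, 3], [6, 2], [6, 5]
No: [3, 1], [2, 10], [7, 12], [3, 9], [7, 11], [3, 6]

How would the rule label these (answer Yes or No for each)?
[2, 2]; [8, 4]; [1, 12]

No, Yes, No

Every 'Yes' example satisfies: first > second AND sum ≥ 7. None of the 'No' examples do.
[2, 2] — 2 = 2, 2+2 = 4, hence No. [8, 4] — 8 > 4, 8+4 = 12, hence Yes. [1, 12] — 1 < 12, 1+12 = 13, hence No.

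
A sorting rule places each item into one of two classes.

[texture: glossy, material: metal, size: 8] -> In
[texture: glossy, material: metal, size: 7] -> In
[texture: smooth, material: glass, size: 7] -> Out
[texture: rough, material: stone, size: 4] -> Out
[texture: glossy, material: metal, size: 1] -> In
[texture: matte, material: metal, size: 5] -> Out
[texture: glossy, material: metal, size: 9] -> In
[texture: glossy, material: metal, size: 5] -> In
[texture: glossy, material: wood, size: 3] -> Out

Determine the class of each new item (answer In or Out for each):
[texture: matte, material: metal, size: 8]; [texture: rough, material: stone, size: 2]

Out, Out

All 'In' examples share one property — material is metal AND texture is glossy — and every 'Out' example lacks it.
[texture: matte, material: metal, size: 8]: Out (material is metal, texture is matte). [texture: rough, material: stone, size: 2]: Out (material is stone, texture is rough).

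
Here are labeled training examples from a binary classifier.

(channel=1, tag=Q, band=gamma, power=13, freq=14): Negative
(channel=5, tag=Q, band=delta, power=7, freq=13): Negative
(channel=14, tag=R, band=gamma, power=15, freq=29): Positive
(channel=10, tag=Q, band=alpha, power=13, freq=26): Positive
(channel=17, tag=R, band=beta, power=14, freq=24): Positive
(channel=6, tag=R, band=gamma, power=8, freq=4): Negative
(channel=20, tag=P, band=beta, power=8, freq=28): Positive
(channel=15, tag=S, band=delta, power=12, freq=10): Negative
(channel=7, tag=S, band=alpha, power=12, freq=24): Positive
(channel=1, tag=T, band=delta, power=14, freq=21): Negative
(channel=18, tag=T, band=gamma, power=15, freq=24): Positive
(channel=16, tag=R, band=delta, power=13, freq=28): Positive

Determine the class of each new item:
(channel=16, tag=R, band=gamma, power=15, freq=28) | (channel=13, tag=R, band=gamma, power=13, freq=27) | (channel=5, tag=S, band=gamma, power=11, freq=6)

One predicate separates the groups cleanly: freq ≥ 24.
(channel=16, tag=R, band=gamma, power=15, freq=28) — freq = 28, hence Positive.
(channel=13, tag=R, band=gamma, power=13, freq=27) — freq = 27, hence Positive.
(channel=5, tag=S, band=gamma, power=11, freq=6) — freq = 6, hence Negative.

Positive, Positive, Negative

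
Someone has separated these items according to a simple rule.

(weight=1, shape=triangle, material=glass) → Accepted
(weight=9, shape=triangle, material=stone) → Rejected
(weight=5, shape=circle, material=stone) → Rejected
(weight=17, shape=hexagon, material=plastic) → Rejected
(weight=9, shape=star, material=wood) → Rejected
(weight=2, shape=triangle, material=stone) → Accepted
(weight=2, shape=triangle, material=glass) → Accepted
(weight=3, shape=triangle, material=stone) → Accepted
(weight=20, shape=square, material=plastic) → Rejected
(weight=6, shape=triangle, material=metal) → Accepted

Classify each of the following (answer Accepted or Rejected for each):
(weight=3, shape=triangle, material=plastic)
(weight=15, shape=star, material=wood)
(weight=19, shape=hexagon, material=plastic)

Rule: shape is triangle AND weight ≤ 6. This holds for each 'Accepted' example and fails for each 'Rejected' one.
(weight=3, shape=triangle, material=plastic): Accepted (shape is triangle, weight = 3).
(weight=15, shape=star, material=wood): Rejected (shape is star, weight = 15).
(weight=19, shape=hexagon, material=plastic): Rejected (shape is hexagon, weight = 19).

Accepted, Rejected, Rejected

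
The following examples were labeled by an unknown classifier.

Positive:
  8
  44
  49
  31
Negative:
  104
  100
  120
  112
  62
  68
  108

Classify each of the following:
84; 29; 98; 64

Negative, Positive, Negative, Negative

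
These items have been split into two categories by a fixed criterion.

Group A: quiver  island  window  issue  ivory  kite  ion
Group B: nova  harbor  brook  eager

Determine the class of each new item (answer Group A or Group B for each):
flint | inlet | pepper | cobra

Group A, Group A, Group B, Group B

Checking candidate rules against both groups, what survives is: contains 'i'.
Group A: flint, since has 'i'.
Group A: inlet, since has 'i'.
Group B: pepper, since no 'i'.
Group B: cobra, since no 'i'.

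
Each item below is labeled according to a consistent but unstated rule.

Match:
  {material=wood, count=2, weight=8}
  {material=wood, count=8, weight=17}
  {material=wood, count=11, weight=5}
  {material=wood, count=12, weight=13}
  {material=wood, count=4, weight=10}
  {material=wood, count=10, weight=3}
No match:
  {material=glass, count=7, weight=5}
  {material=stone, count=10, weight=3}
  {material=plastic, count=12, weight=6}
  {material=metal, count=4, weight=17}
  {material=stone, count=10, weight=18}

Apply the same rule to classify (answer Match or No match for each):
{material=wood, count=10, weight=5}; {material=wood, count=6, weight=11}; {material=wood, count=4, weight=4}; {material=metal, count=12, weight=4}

One predicate separates the groups cleanly: material is wood.
{material=wood, count=10, weight=5} — material is wood, hence Match. {material=wood, count=6, weight=11} — material is wood, hence Match. {material=wood, count=4, weight=4} — material is wood, hence Match. {material=metal, count=12, weight=4} — material is metal, hence No match.

Match, Match, Match, No match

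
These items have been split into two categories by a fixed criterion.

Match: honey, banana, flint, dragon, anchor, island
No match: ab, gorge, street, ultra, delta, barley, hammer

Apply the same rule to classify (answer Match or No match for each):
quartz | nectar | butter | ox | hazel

The distinguishing property — contains 'n' — holds for all the 'Match' cases and none of the 'No match' cases.

No match, Match, No match, No match, No match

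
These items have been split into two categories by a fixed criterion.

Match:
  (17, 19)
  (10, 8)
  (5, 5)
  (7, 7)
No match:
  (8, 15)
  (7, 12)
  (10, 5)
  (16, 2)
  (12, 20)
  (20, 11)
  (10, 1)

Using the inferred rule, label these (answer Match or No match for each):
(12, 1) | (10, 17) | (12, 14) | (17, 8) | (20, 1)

No match, No match, Match, No match, No match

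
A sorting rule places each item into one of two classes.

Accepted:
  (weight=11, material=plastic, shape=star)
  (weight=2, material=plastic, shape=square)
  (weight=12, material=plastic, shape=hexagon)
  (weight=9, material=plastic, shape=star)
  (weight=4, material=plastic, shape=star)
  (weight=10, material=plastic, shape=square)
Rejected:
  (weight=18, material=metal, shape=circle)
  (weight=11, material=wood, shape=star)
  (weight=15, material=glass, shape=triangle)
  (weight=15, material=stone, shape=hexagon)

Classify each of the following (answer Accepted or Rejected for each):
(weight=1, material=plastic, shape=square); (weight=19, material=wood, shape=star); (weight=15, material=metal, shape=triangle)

Accepted, Rejected, Rejected

The common property of the 'Accepted' items is: material is plastic. No 'Rejected' item has it.
(weight=1, material=plastic, shape=square): material is plastic — fits, so Accepted.
(weight=19, material=wood, shape=star): material is wood — does not fit, so Rejected.
(weight=15, material=metal, shape=triangle): material is metal — does not fit, so Rejected.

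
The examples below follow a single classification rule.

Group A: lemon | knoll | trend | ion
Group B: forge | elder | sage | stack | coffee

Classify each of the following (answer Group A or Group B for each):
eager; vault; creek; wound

The common property of the 'Group A' items is: contains 'n'. No 'Group B' item has it.
eager → no 'n' → Group B.
vault → no 'n' → Group B.
creek → no 'n' → Group B.
wound → has 'n' → Group A.

Group B, Group B, Group B, Group A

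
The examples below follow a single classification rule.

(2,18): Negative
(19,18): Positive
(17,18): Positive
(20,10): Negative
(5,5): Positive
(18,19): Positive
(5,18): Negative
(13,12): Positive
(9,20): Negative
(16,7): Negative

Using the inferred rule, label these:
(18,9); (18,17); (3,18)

Negative, Positive, Negative

Rule: |first − second| ≤ 1. This holds for each 'Positive' example and fails for each 'Negative' one.
(18,9) — |18−9| = 9, hence Negative.
(18,17) — |18−17| = 1, hence Positive.
(3,18) — |3−18| = 15, hence Negative.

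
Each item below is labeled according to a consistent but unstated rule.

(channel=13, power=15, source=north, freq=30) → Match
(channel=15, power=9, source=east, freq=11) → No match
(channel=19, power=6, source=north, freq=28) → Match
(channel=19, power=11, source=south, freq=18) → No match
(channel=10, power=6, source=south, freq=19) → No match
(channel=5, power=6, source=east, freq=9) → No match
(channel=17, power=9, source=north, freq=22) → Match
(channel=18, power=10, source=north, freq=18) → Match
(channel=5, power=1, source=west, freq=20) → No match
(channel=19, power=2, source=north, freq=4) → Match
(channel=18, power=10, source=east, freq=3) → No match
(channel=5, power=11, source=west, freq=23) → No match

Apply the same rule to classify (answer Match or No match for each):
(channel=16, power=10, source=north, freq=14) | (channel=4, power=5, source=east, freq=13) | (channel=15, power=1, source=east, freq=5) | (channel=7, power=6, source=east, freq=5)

The common property of the 'Match' items is: source is north. No 'No match' item has it.

Match, No match, No match, No match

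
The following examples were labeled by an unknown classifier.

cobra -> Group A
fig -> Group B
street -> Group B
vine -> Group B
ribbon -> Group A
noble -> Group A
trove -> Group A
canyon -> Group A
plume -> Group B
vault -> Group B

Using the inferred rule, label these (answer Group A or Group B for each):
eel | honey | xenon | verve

The rule appears to be: contains 'o'.
eel → no 'o' → Group B.
honey → has 'o' → Group A.
xenon → has 'o' → Group A.
verve → no 'o' → Group B.

Group B, Group A, Group A, Group B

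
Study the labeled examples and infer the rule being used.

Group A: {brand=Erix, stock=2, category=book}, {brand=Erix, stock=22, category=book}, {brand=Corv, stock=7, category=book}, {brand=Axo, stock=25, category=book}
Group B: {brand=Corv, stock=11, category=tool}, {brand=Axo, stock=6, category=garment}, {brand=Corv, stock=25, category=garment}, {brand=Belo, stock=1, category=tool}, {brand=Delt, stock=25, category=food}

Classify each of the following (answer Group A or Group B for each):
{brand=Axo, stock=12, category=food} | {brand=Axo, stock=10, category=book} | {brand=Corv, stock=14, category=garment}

Group B, Group A, Group B

Comparing the two groups points to one rule — category is book.
{brand=Axo, stock=12, category=food}: category is food, does not fit → Group B.
{brand=Axo, stock=10, category=book}: category is book, meets the rule → Group A.
{brand=Corv, stock=14, category=garment}: category is garment, does not fit → Group B.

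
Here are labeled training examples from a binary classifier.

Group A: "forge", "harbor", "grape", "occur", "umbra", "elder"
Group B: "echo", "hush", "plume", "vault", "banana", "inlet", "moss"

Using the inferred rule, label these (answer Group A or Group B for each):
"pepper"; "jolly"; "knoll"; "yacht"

Group A, Group B, Group B, Group B

'Group A' ⟺ contains 'r'.
"pepper" — has 'r', hence Group A.
"jolly" — no 'r', hence Group B.
"knoll" — no 'r', hence Group B.
"yacht" — no 'r', hence Group B.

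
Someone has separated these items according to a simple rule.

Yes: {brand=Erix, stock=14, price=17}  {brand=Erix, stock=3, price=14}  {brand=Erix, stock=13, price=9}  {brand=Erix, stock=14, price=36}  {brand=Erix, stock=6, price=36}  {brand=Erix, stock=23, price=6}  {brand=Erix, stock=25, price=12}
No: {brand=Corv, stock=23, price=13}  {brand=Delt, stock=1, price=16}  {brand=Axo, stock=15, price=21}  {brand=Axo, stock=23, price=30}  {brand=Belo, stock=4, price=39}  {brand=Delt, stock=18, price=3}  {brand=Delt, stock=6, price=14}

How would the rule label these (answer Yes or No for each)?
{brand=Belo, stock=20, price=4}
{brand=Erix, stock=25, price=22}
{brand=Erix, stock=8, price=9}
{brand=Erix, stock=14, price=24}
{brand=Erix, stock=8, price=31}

The rule appears to be: brand is Erix.
No: {brand=Belo, stock=20, price=4}, since brand is Belo. Yes: {brand=Erix, stock=25, price=22}, since brand is Erix. Yes: {brand=Erix, stock=8, price=9}, since brand is Erix. Yes: {brand=Erix, stock=14, price=24}, since brand is Erix. Yes: {brand=Erix, stock=8, price=31}, since brand is Erix.

No, Yes, Yes, Yes, Yes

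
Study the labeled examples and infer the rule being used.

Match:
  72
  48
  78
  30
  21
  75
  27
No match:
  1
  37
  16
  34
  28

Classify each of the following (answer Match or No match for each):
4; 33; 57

No match, Match, Match

The simplest hypothesis consistent with all the labels is: multiple of 3.
No match: 4, since 4 = 3·1 + 1. Match: 33, since 33 = 3·11. Match: 57, since 57 = 3·19.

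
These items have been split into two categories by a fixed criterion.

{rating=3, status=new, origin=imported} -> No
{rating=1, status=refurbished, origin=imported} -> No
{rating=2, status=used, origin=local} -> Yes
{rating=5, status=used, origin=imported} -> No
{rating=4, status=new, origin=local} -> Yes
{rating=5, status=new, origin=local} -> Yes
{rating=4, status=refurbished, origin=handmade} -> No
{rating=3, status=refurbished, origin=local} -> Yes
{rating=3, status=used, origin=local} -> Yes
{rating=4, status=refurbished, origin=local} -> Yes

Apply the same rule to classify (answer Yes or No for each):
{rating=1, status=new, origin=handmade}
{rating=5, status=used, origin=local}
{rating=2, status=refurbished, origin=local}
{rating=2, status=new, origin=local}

Checking candidate rules against both groups, what survives is: origin is local.
{rating=1, status=new, origin=handmade}: origin is handmade, does not pass → No.
{rating=5, status=used, origin=local}: origin is local, matches → Yes.
{rating=2, status=refurbished, origin=local}: origin is local, matches → Yes.
{rating=2, status=new, origin=local}: origin is local, matches → Yes.

No, Yes, Yes, Yes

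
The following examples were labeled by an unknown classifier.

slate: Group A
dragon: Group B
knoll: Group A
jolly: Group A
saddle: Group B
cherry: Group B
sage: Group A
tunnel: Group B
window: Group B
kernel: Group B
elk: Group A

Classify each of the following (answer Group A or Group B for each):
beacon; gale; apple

Group B, Group A, Group A

The pattern is that an item is 'Group A' exactly when: length ≤ 5.
beacon: length 6 — fails this test, so Group B. gale: length 4 — checks out, so Group A. apple: length 5 — checks out, so Group A.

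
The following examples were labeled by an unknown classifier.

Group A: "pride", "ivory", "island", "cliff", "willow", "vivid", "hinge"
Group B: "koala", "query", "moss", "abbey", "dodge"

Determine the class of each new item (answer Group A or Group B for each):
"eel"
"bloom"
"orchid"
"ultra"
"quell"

Every 'Group A' example satisfies: contains 'i'. None of the 'Group B' examples do.
"eel": no 'i' — lacks this property, so Group B.
"bloom": no 'i' — lacks this property, so Group B.
"orchid": has 'i' — satisfies this, so Group A.
"ultra": no 'i' — lacks this property, so Group B.
"quell": no 'i' — lacks this property, so Group B.

Group B, Group B, Group A, Group B, Group B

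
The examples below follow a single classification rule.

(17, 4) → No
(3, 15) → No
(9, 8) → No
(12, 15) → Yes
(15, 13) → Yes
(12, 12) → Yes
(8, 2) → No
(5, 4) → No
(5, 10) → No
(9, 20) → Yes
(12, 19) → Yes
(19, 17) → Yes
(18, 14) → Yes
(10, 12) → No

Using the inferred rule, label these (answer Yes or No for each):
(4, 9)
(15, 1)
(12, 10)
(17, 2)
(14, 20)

No, No, No, No, Yes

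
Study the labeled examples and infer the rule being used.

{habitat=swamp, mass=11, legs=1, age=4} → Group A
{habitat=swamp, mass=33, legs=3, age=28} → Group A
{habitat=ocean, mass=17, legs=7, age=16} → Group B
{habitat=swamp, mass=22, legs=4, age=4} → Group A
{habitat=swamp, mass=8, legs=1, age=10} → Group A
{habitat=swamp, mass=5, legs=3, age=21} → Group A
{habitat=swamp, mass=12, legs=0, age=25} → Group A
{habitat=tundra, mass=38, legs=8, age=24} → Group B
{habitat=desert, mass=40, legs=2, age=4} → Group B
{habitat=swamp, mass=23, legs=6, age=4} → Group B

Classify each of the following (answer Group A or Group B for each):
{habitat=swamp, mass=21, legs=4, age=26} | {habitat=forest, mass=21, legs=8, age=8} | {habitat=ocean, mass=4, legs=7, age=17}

One predicate separates the groups cleanly: habitat is swamp AND legs ≤ 4.
{habitat=swamp, mass=21, legs=4, age=26}: Group A (habitat is swamp, legs = 4). {habitat=forest, mass=21, legs=8, age=8}: Group B (habitat is forest, legs = 8). {habitat=ocean, mass=4, legs=7, age=17}: Group B (habitat is ocean, legs = 7).

Group A, Group B, Group B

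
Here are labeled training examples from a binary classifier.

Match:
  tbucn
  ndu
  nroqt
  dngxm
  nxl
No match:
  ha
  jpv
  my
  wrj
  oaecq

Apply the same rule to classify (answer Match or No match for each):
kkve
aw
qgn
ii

No match, No match, Match, No match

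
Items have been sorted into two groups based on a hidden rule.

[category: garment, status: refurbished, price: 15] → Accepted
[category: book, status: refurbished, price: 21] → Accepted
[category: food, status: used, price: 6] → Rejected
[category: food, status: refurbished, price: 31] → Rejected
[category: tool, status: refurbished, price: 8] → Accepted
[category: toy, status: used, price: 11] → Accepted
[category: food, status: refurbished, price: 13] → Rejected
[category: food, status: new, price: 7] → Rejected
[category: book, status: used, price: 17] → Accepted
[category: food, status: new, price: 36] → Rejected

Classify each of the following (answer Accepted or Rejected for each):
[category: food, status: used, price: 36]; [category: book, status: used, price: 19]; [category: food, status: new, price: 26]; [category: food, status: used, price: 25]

Rejected, Accepted, Rejected, Rejected

A rule that fits every label: category is not food — true of each 'Accepted' example, false of each 'Rejected' one.
[category: food, status: used, price: 36]: Rejected (category is food).
[category: book, status: used, price: 19]: Accepted (category is book).
[category: food, status: new, price: 26]: Rejected (category is food).
[category: food, status: used, price: 25]: Rejected (category is food).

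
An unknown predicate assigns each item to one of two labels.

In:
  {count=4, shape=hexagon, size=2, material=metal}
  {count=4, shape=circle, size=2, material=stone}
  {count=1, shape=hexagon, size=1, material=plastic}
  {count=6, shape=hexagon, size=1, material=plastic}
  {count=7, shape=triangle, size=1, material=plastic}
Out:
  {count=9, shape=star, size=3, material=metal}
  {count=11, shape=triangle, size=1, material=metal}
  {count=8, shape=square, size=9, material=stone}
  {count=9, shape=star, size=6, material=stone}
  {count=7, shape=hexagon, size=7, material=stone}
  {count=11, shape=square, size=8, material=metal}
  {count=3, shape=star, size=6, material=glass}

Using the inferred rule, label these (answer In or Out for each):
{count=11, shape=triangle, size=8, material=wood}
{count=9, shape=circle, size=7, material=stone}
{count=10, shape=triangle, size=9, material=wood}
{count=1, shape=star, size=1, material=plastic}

Out, Out, Out, In

The common property of the 'In' items is: size ≤ 2 AND count ≤ 7. No 'Out' item has it.
{count=11, shape=triangle, size=8, material=wood}: size = 8, count = 11, fails this test → Out.
{count=9, shape=circle, size=7, material=stone}: size = 7, count = 9, fails this test → Out.
{count=10, shape=triangle, size=9, material=wood}: size = 9, count = 10, fails this test → Out.
{count=1, shape=star, size=1, material=plastic}: size = 1, count = 1, fits → In.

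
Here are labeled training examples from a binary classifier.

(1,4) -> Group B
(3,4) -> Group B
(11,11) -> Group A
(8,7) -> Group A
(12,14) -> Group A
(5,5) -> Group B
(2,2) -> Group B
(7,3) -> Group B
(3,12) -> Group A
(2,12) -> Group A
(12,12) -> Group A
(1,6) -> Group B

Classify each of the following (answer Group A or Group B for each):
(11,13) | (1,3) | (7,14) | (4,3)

Group A, Group B, Group A, Group B

Every 'Group A' example satisfies: sum ≥ 14. None of the 'Group B' examples do.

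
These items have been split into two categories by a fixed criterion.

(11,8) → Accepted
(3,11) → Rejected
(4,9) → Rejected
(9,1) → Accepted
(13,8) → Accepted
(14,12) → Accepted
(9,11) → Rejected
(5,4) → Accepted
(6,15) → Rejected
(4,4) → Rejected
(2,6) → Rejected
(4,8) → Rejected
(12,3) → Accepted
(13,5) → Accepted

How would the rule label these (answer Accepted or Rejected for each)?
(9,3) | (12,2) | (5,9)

Accepted, Accepted, Rejected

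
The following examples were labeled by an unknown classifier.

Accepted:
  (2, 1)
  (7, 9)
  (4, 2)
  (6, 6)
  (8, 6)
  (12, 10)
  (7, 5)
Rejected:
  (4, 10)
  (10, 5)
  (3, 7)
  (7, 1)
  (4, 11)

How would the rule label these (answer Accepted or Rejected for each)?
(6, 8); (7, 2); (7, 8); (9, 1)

Accepted, Rejected, Accepted, Rejected

'Accepted' ⟺ |first − second| ≤ 2.
(6, 8) — |6−8| = 2, hence Accepted. (7, 2) — |7−2| = 5, hence Rejected. (7, 8) — |7−8| = 1, hence Accepted. (9, 1) — |9−1| = 8, hence Rejected.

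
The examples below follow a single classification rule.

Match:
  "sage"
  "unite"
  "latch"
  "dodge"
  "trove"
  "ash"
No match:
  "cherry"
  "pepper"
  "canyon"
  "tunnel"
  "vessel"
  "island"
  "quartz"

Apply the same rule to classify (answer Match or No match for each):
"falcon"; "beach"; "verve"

One predicate separates the groups cleanly: length ≤ 5.
"falcon" → length 6 → No match.
"beach" → length 5 → Match.
"verve" → length 5 → Match.

No match, Match, Match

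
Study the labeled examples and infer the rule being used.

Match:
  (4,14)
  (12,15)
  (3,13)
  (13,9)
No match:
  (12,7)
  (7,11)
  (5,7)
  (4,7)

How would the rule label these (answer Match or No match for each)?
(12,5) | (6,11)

The simplest hypothesis consistent with all the labels is: max ≥ 13.
(12,5): max 12, fails the rule → No match. (6,11): max 11, fails the rule → No match.

No match, No match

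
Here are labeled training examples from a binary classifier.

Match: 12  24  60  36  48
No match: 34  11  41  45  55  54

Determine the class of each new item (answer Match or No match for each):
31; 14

All 'Match' examples share one property — multiple of 4 — and every 'No match' example lacks it.
31 → 31 = 4·7 + 3 → No match.
14 → 14 = 4·3 + 2 → No match.

No match, No match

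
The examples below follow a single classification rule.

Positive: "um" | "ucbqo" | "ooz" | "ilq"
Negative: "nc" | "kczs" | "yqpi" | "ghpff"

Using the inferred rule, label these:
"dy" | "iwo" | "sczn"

Negative, Positive, Negative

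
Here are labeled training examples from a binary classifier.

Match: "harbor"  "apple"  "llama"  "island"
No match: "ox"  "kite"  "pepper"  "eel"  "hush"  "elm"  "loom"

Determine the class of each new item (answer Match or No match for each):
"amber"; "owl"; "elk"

Match, No match, No match

Looking at the examples, the only property every 'Match' case has and every 'No match' case lacks is: contains 'a'.
Match: "amber", since has 'a'.
No match: "owl", since no 'a'.
No match: "elk", since no 'a'.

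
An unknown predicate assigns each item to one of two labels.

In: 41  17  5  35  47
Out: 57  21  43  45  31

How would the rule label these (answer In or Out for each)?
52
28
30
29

Out, Out, Out, In

One predicate separates the groups cleanly: ≡ 2 (mod 3).
52: Out (52 mod 3 = 1). 28: Out (28 mod 3 = 1). 30: Out (30 mod 3 = 0). 29: In (29 mod 3 = 2).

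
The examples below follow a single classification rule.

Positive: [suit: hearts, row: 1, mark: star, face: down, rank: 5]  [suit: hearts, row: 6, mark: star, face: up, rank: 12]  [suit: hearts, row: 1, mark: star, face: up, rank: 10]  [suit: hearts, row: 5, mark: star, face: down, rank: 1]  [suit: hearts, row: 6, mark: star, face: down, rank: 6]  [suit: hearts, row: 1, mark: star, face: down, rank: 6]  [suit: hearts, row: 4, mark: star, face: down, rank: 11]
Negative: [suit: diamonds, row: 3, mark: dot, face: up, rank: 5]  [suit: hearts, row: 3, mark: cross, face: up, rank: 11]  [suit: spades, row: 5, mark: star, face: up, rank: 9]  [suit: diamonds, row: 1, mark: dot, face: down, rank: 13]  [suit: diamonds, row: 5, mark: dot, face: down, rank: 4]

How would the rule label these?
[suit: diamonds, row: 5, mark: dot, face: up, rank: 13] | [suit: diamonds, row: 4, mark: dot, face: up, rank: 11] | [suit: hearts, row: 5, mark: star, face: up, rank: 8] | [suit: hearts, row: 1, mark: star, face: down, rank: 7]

The pattern is that an item is 'Positive' exactly when: mark is star AND suit is hearts.
[suit: diamonds, row: 5, mark: dot, face: up, rank: 13] → mark is dot, suit is diamonds → Negative.
[suit: diamonds, row: 4, mark: dot, face: up, rank: 11] → mark is dot, suit is diamonds → Negative.
[suit: hearts, row: 5, mark: star, face: up, rank: 8] → mark is star, suit is hearts → Positive.
[suit: hearts, row: 1, mark: star, face: down, rank: 7] → mark is star, suit is hearts → Positive.

Negative, Negative, Positive, Positive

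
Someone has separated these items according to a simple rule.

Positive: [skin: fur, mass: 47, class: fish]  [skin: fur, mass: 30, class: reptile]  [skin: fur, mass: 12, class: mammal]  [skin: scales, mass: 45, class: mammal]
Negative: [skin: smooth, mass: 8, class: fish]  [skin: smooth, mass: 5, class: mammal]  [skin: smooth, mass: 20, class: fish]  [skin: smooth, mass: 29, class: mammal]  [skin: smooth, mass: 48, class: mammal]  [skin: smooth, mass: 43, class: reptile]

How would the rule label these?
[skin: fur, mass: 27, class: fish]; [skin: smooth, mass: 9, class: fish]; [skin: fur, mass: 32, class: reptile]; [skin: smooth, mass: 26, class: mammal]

Positive, Negative, Positive, Negative

All 'Positive' examples share one property — skin is not smooth — and every 'Negative' example lacks it.
[skin: fur, mass: 27, class: fish] — skin is fur, hence Positive. [skin: smooth, mass: 9, class: fish] — skin is smooth, hence Negative. [skin: fur, mass: 32, class: reptile] — skin is fur, hence Positive. [skin: smooth, mass: 26, class: mammal] — skin is smooth, hence Negative.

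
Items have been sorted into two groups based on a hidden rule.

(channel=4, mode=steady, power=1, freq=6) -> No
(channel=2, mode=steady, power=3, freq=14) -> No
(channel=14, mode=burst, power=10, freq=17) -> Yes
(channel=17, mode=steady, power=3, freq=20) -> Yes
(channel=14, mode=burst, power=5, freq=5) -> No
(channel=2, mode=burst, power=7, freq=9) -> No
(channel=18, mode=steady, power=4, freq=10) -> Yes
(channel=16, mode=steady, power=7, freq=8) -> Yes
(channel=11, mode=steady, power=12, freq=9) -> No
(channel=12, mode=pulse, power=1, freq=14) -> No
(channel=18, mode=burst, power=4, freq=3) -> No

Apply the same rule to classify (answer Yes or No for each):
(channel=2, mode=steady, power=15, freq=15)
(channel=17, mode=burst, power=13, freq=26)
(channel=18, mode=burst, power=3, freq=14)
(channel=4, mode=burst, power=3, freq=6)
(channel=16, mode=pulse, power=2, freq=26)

No, Yes, Yes, No, Yes

The distinguishing property — channel ≥ 14 AND freq ≥ 6 — holds for all the 'Yes' cases and none of the 'No' cases.
No: (channel=2, mode=steady, power=15, freq=15), since channel = 2, freq = 15. Yes: (channel=17, mode=burst, power=13, freq=26), since channel = 17, freq = 26. Yes: (channel=18, mode=burst, power=3, freq=14), since channel = 18, freq = 14. No: (channel=4, mode=burst, power=3, freq=6), since channel = 4, freq = 6. Yes: (channel=16, mode=pulse, power=2, freq=26), since channel = 16, freq = 26.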